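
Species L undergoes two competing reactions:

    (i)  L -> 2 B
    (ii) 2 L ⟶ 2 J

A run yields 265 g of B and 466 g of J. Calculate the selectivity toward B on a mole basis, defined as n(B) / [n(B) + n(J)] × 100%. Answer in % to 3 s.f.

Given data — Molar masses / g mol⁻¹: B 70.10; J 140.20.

n(B) = 265 / 70.10 = 3.780 mol
n(J) = 466 / 140.20 = 3.324 mol
selectivity = 3.780/(3.780+3.324) × 100 = 53.21 %

53.2 %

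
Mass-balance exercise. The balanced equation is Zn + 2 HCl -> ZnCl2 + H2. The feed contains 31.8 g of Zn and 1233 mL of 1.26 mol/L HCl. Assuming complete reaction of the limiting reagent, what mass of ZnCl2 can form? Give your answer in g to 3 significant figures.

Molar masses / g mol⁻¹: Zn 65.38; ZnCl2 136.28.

66.3 g

n(Zn) = 31.80 / 65.38 = 0.4864 mol
n(HCl) = 1.26 × 1233/1000 = 1.554 mol
n/ν for Zn = 0.4864/1 = 0.4864
n/ν for HCl = 1.554/2 = 0.7770
Smallest n/ν is Zn → limiting reagent.
n(ZnCl2) = (1/1) × 0.4864 = 0.4864 mol
mass = 0.4864 × 136.28 = 66.29 g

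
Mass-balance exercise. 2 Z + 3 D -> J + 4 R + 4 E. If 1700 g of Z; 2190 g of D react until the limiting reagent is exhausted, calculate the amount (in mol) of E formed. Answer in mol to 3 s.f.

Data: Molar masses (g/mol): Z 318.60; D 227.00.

n(Z) = 1700 / 318.60 = 5.336 mol
n(D) = 2190 / 227.00 = 9.648 mol
n/ν for Z = 5.336/2 = 2.668
n/ν for D = 9.648/3 = 3.216
Smallest n/ν is Z → limiting reagent.
n(E) = (4/2) × 5.336 = 10.67 mol

10.7 mol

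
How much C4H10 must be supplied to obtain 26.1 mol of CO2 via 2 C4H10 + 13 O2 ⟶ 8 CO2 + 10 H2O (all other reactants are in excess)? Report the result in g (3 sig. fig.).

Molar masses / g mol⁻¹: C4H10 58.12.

n(CO2) = 26.10 mol
n(C4H10) = (2/8) × 26.10 = 6.525 mol
mass = 6.525 × 58.12 = 379.2 g

379 g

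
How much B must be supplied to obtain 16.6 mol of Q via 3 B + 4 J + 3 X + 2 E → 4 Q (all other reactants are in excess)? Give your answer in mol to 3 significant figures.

n(Q) = 16.60 mol
n(B) = (3/4) × 16.60 = 12.45 mol

12.5 mol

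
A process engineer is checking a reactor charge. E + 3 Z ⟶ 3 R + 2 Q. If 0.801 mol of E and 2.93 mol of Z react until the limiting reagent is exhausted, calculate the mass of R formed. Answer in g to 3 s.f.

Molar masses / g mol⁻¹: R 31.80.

n(E) = 0.8010 mol
n(Z) = 2.930 mol
n/ν for E = 0.8010/1 = 0.8010
n/ν for Z = 2.930/3 = 0.9767
Smallest n/ν is E → limiting reagent.
n(R) = (3/1) × 0.8010 = 2.403 mol
mass = 2.403 × 31.80 = 76.42 g

76.4 g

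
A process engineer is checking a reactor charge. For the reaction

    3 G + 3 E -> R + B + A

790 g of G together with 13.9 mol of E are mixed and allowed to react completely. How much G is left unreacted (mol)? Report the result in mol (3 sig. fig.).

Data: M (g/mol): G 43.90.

n(G) = 790.0 / 43.90 = 18.00 mol
n(E) = 13.90 mol
n/ν → G: 6.000, E: 4.633; E is limiting.
G consumed = (3/3) × 13.90 = 13.90 mol
G remaining = 18.00 − 13.90 = 4.100 mol

4.10 mol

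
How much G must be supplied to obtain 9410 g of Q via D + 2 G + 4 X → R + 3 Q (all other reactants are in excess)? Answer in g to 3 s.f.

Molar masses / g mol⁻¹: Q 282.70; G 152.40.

3380 g

n(Q) = 9410 / 282.70 = 33.29 mol
n(G) = (2/3) × 33.29 = 22.19 mol
mass = 22.19 × 152.40 = 3382 g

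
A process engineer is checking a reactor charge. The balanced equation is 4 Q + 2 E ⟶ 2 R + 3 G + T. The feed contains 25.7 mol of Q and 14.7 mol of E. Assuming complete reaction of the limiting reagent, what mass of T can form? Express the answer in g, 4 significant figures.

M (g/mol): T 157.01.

n(Q) = 25.70 mol
n(E) = 14.70 mol
n/ν for Q = 25.70/4 = 6.425
n/ν for E = 14.70/2 = 7.350
Smallest n/ν is Q → limiting reagent.
n(T) = (1/4) × 25.70 = 6.425 mol
mass = 6.425 × 157.01 = 1009 g

1009 g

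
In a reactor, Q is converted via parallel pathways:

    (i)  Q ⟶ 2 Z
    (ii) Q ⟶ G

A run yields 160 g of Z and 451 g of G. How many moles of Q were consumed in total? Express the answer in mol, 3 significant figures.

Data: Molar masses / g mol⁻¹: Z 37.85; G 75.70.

8.07 mol

n(Z) = 160 / 37.85 = 4.227 mol
n(G) = 451 / 75.70 = 5.958 mol
n(Q) via (i) = (1/2)×4.227 = 2.114 mol
n(Q) via (ii) = (1/1)×5.958 = 5.958 mol
total n(Q) = 2.114 + 5.958 = 8.072 mol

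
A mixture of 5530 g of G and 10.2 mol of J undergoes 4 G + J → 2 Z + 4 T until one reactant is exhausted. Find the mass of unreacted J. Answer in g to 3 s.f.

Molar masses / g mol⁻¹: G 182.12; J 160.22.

418 g

n(G) = 5530 / 182.12 = 30.36 mol
n(J) = 10.20 mol
n/ν for G = 30.36/4 = 7.590
n/ν for J = 10.20/1 = 10.20
Smallest n/ν is G → limiting reagent.
J consumed = (1/4) × 30.36 = 7.590 mol
J remaining = 10.20 − 7.590 = 2.610 mol
mass = 2.610 × 160.22 = 418.2 g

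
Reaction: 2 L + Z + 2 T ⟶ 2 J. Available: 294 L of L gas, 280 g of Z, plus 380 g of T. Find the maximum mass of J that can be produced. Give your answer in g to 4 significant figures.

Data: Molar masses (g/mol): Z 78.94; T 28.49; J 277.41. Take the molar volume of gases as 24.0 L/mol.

n(L) = 294.0 / 24.0 = 12.25 mol
n(Z) = 280.0 / 78.94 = 3.547 mol
n(T) = 380.0 / 28.49 = 13.34 mol
n/ν for L = 12.25/2 = 6.125
n/ν for Z = 3.547/1 = 3.547
n/ν for T = 13.34/2 = 6.670
Smallest n/ν is Z → limiting reagent.
n(J) = (2/1) × 3.547 = 7.094 mol
mass = 7.094 × 277.41 = 1968 g

1968 g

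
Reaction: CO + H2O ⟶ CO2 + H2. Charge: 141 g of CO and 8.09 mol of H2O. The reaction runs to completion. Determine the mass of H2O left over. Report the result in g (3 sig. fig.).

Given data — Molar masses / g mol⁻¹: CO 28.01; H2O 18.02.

n(CO) = 141.0 / 28.01 = 5.034 mol
n(H2O) = 8.090 mol
n/ν for CO = 5.034/1 = 5.034
n/ν for H2O = 8.090/1 = 8.090
Smallest n/ν is CO → limiting reagent.
H2O consumed = (1/1) × 5.034 = 5.034 mol
H2O remaining = 8.090 − 5.034 = 3.056 mol
mass = 3.056 × 18.02 = 55.07 g

55.1 g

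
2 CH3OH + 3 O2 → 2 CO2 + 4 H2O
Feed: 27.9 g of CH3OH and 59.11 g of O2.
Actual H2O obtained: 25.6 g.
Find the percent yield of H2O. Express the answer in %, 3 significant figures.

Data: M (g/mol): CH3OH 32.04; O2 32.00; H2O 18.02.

81.6 %

n(CH3OH) = 27.90 / 32.04 = 0.8708 mol
n(O2) = 59.11 / 32.00 = 1.847 mol
n/ν → CH3OH: 0.4354, O2: 0.6157; CH3OH is limiting.
theoretical n(H2O) = (4/2) × 0.8708 = 1.742 mol → 31.39 g
% yield = 25.6 / 31.39 × 100 = 81.55 %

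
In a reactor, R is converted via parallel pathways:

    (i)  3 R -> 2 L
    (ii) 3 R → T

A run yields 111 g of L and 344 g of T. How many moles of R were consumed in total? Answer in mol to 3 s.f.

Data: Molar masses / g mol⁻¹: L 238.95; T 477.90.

n(L) = 111 / 238.95 = 0.4645 mol
n(T) = 344 / 477.90 = 0.7198 mol
n(R) via (i) = (3/2)×0.4645 = 0.6968 mol
n(R) via (ii) = (3/1)×0.7198 = 2.159 mol
total n(R) = 0.6968 + 2.159 = 2.856 mol

2.86 mol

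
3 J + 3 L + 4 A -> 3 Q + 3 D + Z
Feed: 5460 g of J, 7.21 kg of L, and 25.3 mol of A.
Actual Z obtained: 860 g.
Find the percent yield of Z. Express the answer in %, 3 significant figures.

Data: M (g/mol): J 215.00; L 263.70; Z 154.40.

n(J) = 5460 / 215.00 = 25.40 mol
n(L) = 7.210×1000 / 263.70 = 27.34 mol
n(A) = 25.30 mol
n/ν for J = 25.40/3 = 8.467
n/ν for L = 27.34/3 = 9.113
n/ν for A = 25.30/4 = 6.325
Smallest n/ν is A → limiting reagent.
theoretical n(Z) = (1/4) × 25.30 = 6.325 mol → 976.6 g
% yield = 860 / 976.6 × 100 = 88.06 %

88.1 %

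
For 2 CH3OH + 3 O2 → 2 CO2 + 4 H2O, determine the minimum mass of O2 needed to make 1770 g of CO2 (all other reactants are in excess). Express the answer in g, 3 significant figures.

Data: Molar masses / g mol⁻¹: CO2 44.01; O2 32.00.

1930 g

n(CO2) = 1770 / 44.01 = 40.22 mol
n(O2) = (3/2) × 40.22 = 60.33 mol
mass = 60.33 × 32.00 = 1931 g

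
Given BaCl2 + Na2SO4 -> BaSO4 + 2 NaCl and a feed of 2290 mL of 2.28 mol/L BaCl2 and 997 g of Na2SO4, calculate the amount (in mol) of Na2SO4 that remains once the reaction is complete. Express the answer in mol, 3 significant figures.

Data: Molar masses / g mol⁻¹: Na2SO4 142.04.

1.80 mol

n(BaCl2) = 2.28 × 2290/1000 = 5.221 mol
n(Na2SO4) = 997.0 / 142.04 = 7.019 mol
n/ν for BaCl2 = 5.221/1 = 5.221
n/ν for Na2SO4 = 7.019/1 = 7.019
Smallest n/ν is BaCl2 → limiting reagent.
Na2SO4 consumed = (1/1) × 5.221 = 5.221 mol
Na2SO4 remaining = 7.019 − 5.221 = 1.798 mol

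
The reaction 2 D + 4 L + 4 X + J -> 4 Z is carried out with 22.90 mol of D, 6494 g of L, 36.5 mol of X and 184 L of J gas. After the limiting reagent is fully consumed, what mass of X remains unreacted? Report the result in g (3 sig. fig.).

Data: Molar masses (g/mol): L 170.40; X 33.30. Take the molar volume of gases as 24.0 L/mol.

n(D) = 22.90 mol
n(L) = 6494 / 170.40 = 38.11 mol
n(X) = 36.50 mol
n(J) = 184.0 / 24.0 = 7.667 mol
n/ν for D = 22.90/2 = 11.45
n/ν for L = 38.11/4 = 9.528
n/ν for X = 36.50/4 = 9.125
n/ν for J = 7.667/1 = 7.667
Smallest n/ν is J → limiting reagent.
X consumed = (4/1) × 7.667 = 30.67 mol
X remaining = 36.50 − 30.67 = 5.830 mol
mass = 5.830 × 33.30 = 194.1 g

194 g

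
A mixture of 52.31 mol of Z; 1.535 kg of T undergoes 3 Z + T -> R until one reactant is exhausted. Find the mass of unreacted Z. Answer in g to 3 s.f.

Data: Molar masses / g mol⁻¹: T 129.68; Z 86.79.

n(Z) = 52.31 mol
n(T) = 1.535×1000 / 129.68 = 11.84 mol
n/ν for Z = 52.31/3 = 17.44
n/ν for T = 11.84/1 = 11.84
Smallest n/ν is T → limiting reagent.
Z consumed = (3/1) × 11.84 = 35.52 mol
Z remaining = 52.31 − 35.52 = 16.79 mol
mass = 16.79 × 86.79 = 1457 g

1460 g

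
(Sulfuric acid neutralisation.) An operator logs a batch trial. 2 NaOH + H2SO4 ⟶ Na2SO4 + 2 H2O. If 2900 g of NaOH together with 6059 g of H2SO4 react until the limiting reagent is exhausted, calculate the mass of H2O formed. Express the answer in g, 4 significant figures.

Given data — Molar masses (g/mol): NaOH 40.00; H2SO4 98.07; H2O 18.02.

1306 g

n(NaOH) = 2900 / 40.00 = 72.50 mol
n(H2SO4) = 6059 / 98.07 = 61.78 mol
n/ν → NaOH: 36.25, H2SO4: 61.78; NaOH is limiting.
n(H2O) = (2/2) × 72.50 = 72.50 mol
mass = 72.50 × 18.02 = 1306 g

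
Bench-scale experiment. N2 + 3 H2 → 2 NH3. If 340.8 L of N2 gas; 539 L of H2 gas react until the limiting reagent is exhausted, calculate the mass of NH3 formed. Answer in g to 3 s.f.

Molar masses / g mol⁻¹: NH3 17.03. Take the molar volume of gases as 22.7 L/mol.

n(N2) = 340.8 / 22.7 = 15.01 mol
n(H2) = 539.0 / 22.7 = 23.74 mol
n/ν → N2: 15.01, H2: 7.913; H2 is limiting.
n(NH3) = (2/3) × 23.74 = 15.83 mol
mass = 15.83 × 17.03 = 269.6 g

270 g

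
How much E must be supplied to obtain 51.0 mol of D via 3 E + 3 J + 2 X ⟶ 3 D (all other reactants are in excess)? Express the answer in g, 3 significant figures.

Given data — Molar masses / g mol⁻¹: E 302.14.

15400 g

n(D) = 51.00 mol
n(E) = (3/3) × 51.00 = 51.00 mol
mass = 51.00 × 302.14 = 15410 g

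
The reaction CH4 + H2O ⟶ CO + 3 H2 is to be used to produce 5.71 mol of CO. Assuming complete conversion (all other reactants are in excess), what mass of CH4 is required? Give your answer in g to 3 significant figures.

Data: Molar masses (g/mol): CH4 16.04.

91.6 g

n(CO) = 5.710 mol
n(CH4) = (1/1) × 5.710 = 5.710 mol
mass = 5.710 × 16.04 = 91.59 g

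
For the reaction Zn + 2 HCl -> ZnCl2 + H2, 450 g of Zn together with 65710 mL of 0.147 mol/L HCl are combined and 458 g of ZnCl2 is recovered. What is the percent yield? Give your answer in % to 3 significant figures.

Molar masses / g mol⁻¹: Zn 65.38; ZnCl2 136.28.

n(Zn) = 450.0 / 65.38 = 6.883 mol
n(HCl) = 0.147 × 65710/1000 = 9.659 mol
n/ν for Zn = 6.883/1 = 6.883
n/ν for HCl = 9.659/2 = 4.830
Smallest n/ν is HCl → limiting reagent.
theoretical n(ZnCl2) = (1/2) × 9.659 = 4.830 mol → 658.2 g
% yield = 458 / 658.2 × 100 = 69.58 %

69.6 %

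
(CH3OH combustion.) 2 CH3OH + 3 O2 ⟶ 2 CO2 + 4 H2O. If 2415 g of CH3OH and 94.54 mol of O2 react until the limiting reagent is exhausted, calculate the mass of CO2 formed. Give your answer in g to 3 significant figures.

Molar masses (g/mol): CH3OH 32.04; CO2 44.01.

2770 g

n(CH3OH) = 2415 / 32.04 = 75.37 mol
n(O2) = 94.54 mol
n/ν → CH3OH: 37.69, O2: 31.51; O2 is limiting.
n(CO2) = (2/3) × 94.54 = 63.03 mol
mass = 63.03 × 44.01 = 2774 g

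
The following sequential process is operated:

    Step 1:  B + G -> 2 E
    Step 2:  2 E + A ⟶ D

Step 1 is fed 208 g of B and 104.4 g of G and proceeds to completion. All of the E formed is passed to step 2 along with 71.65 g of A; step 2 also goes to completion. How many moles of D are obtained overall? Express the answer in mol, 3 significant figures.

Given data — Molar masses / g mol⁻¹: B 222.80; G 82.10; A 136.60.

Step 1:
n(B) = 208.0 / 222.80 = 0.9336 mol
n(G) = 104.4 / 82.10 = 1.272 mol
n/ν for B = 0.9336/1 = 0.9336
n/ν for G = 1.272/1 = 1.272
Smallest n/ν is B → limiting reagent.
n(E) produced = (2/1) × 0.9336 = 1.867 mol
Step 2:
n(E) available = 1.867 mol
n(A) = 71.65 / 136.60 = 0.5245 mol
n/ν for E = 1.867/2 = 0.9335
n/ν for A = 0.5245/1 = 0.5245
Smallest n/ν is A → limiting reagent.
n(D) = (1/1) × 0.5245 = 0.5245 mol

0.525 mol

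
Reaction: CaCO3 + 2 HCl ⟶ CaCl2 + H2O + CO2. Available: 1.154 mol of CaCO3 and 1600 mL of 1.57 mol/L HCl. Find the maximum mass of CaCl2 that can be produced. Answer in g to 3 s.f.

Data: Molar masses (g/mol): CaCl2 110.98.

128 g

n(CaCO3) = 1.154 mol
n(HCl) = 1.57 × 1600/1000 = 2.512 mol
n/ν → CaCO3: 1.154, HCl: 1.256; CaCO3 is limiting.
n(CaCl2) = (1/1) × 1.154 = 1.154 mol
mass = 1.154 × 110.98 = 128.1 g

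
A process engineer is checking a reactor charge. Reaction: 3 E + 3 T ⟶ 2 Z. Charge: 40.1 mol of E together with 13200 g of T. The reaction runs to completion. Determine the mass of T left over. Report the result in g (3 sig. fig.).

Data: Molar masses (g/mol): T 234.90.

n(E) = 40.10 mol
n(T) = 13200 / 234.90 = 56.19 mol
n/ν for E = 40.10/3 = 13.37
n/ν for T = 56.19/3 = 18.73
Smallest n/ν is E → limiting reagent.
T consumed = (3/3) × 40.10 = 40.10 mol
T remaining = 56.19 − 40.10 = 16.09 mol
mass = 16.09 × 234.90 = 3780 g

3780 g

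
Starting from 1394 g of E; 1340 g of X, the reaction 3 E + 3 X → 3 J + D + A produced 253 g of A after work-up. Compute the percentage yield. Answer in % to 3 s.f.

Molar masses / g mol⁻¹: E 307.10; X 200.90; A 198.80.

84.1 %

n(E) = 1394 / 307.10 = 4.539 mol
n(X) = 1340 / 200.90 = 6.670 mol
n/ν → E: 1.513, X: 2.223; E is limiting.
theoretical n(A) = (1/3) × 4.539 = 1.513 mol → 300.8 g
% yield = 253 / 300.8 × 100 = 84.11 %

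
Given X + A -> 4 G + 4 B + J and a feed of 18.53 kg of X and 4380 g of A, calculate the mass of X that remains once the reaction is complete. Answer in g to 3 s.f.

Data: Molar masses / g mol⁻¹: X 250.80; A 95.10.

6980 g

n(X) = 18.53×1000 / 250.80 = 73.88 mol
n(A) = 4380 / 95.10 = 46.06 mol
n/ν for X = 73.88/1 = 73.88
n/ν for A = 46.06/1 = 46.06
Smallest n/ν is A → limiting reagent.
X consumed = (1/1) × 46.06 = 46.06 mol
X remaining = 73.88 − 46.06 = 27.82 mol
mass = 27.82 × 250.80 = 6977 g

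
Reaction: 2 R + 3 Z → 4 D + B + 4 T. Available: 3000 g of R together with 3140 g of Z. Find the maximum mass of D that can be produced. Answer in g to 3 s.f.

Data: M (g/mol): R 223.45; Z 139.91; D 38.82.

1040 g

n(R) = 3000 / 223.45 = 13.43 mol
n(Z) = 3140 / 139.91 = 22.44 mol
n/ν for R = 13.43/2 = 6.715
n/ν for Z = 22.44/3 = 7.480
Smallest n/ν is R → limiting reagent.
n(D) = (4/2) × 13.43 = 26.86 mol
mass = 26.86 × 38.82 = 1043 g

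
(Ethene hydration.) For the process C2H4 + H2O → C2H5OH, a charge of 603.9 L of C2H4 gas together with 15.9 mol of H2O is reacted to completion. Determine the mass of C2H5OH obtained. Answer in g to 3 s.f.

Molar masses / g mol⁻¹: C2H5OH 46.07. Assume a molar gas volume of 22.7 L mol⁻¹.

733 g

n(C2H4) = 603.9 / 22.7 = 26.60 mol
n(H2O) = 15.90 mol
n/ν for C2H4 = 26.60/1 = 26.60
n/ν for H2O = 15.90/1 = 15.90
Smallest n/ν is H2O → limiting reagent.
n(C2H5OH) = (1/1) × 15.90 = 15.90 mol
mass = 15.90 × 46.07 = 732.5 g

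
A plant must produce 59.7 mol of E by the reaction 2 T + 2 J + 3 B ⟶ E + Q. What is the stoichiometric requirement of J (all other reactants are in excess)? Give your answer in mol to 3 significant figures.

n(E) = 59.70 mol
n(J) = (2/1) × 59.70 = 119.4 mol

119 mol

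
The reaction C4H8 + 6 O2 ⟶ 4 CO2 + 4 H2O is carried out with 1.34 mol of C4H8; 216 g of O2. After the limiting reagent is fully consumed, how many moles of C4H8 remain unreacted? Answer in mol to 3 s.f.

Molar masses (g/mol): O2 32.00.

n(C4H8) = 1.340 mol
n(O2) = 216.0 / 32.00 = 6.750 mol
n/ν for C4H8 = 1.340/1 = 1.340
n/ν for O2 = 6.750/6 = 1.125
Smallest n/ν is O2 → limiting reagent.
C4H8 consumed = (1/6) × 6.750 = 1.125 mol
C4H8 remaining = 1.340 − 1.125 = 0.2150 mol

0.215 mol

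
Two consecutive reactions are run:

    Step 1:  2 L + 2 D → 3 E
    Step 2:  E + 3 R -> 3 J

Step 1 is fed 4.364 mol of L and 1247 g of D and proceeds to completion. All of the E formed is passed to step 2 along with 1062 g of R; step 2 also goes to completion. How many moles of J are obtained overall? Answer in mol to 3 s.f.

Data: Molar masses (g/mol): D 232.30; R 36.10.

Step 1:
n(L) = 4.364 mol
n(D) = 1247 / 232.30 = 5.368 mol
n/ν for L = 4.364/2 = 2.182
n/ν for D = 5.368/2 = 2.684
Smallest n/ν is L → limiting reagent.
n(E) produced = (3/2) × 4.364 = 6.546 mol
Step 2:
n(E) available = 6.546 mol
n(R) = 1062 / 36.10 = 29.42 mol
n/ν for E = 6.546/1 = 6.546
n/ν for R = 29.42/3 = 9.807
Smallest n/ν is E → limiting reagent.
n(J) = (3/1) × 6.546 = 19.64 mol

19.6 mol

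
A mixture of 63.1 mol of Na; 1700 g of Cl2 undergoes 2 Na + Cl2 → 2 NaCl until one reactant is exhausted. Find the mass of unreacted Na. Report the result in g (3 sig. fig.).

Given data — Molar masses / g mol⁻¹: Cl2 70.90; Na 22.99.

348 g

n(Na) = 63.10 mol
n(Cl2) = 1700 / 70.90 = 23.98 mol
n/ν for Na = 63.10/2 = 31.55
n/ν for Cl2 = 23.98/1 = 23.98
Smallest n/ν is Cl2 → limiting reagent.
Na consumed = (2/1) × 23.98 = 47.96 mol
Na remaining = 63.10 − 47.96 = 15.14 mol
mass = 15.14 × 22.99 = 348.1 g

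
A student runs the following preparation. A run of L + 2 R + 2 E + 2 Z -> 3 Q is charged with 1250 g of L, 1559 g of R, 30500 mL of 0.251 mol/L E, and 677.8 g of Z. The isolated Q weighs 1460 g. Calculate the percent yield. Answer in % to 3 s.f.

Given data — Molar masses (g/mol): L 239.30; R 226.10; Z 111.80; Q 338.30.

47.5 %

n(L) = 1250 / 239.30 = 5.224 mol
n(R) = 1559 / 226.10 = 6.895 mol
n(E) = 0.251 × 30500/1000 = 7.656 mol
n(Z) = 677.8 / 111.80 = 6.063 mol
n/ν → L: 5.224, R: 3.448, E: 3.828, Z: 3.032; Z is limiting.
theoretical n(Q) = (3/2) × 6.063 = 9.095 mol → 3077 g
% yield = 1460 / 3077 × 100 = 47.45 %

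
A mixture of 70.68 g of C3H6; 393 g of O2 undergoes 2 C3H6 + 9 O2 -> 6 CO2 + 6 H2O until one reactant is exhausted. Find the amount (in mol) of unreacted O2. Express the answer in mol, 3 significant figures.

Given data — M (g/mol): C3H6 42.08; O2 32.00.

4.72 mol

n(C3H6) = 70.68 / 42.08 = 1.680 mol
n(O2) = 393.0 / 32.00 = 12.28 mol
n/ν for C3H6 = 1.680/2 = 0.8400
n/ν for O2 = 12.28/9 = 1.364
Smallest n/ν is C3H6 → limiting reagent.
O2 consumed = (9/2) × 1.680 = 7.560 mol
O2 remaining = 12.28 − 7.560 = 4.720 mol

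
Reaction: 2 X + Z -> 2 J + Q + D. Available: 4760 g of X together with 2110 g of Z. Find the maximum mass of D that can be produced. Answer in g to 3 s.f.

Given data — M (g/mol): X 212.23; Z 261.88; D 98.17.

n(X) = 4760 / 212.23 = 22.43 mol
n(Z) = 2110 / 261.88 = 8.057 mol
n/ν → X: 11.22, Z: 8.057; Z is limiting.
n(D) = (1/1) × 8.057 = 8.057 mol
mass = 8.057 × 98.17 = 791.0 g

791 g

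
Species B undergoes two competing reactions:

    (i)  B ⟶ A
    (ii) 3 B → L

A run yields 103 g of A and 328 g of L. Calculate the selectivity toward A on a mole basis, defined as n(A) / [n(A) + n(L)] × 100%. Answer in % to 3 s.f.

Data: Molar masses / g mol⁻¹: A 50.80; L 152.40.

48.5 %

n(A) = 103 / 50.80 = 2.028 mol
n(L) = 328 / 152.40 = 2.152 mol
selectivity = 2.028/(2.028+2.152) × 100 = 48.52 %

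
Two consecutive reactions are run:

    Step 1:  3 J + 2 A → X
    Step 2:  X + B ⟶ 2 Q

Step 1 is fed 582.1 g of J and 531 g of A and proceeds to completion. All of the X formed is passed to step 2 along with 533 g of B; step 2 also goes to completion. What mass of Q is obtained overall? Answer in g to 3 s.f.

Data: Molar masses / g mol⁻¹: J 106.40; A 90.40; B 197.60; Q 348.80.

1270 g

Step 1:
n(J) = 582.1 / 106.40 = 5.471 mol
n(A) = 531.0 / 90.40 = 5.874 mol
n/ν for J = 5.471/3 = 1.824
n/ν for A = 5.874/2 = 2.937
Smallest n/ν is J → limiting reagent.
n(X) produced = (1/3) × 5.471 = 1.824 mol
Step 2:
n(X) available = 1.824 mol
n(B) = 533.0 / 197.60 = 2.697 mol
n/ν for X = 1.824/1 = 1.824
n/ν for B = 2.697/1 = 2.697
Smallest n/ν is X → limiting reagent.
n(Q) = (2/1) × 1.824 = 3.648 mol
mass = 3.648 × 348.80 = 1272 g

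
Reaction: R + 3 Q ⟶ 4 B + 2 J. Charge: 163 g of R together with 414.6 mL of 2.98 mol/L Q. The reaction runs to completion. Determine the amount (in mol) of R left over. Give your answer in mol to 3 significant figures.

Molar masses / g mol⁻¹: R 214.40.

0.348 mol

n(R) = 163.0 / 214.40 = 0.7603 mol
n(Q) = 2.98 × 414.6/1000 = 1.236 mol
n/ν → R: 0.7603, Q: 0.4120; Q is limiting.
R consumed = (1/3) × 1.236 = 0.4120 mol
R remaining = 0.7603 − 0.4120 = 0.3483 mol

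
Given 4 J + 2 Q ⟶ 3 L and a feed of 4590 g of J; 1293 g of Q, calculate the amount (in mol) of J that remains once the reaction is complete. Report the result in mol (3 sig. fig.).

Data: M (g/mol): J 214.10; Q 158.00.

5.07 mol

n(J) = 4590 / 214.10 = 21.44 mol
n(Q) = 1293 / 158.00 = 8.184 mol
n/ν → J: 5.360, Q: 4.092; Q is limiting.
J consumed = (4/2) × 8.184 = 16.37 mol
J remaining = 21.44 − 16.37 = 5.070 mol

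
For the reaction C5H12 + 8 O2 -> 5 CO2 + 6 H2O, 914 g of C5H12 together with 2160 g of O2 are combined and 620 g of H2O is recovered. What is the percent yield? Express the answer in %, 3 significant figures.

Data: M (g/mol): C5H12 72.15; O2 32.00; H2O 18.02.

68.0 %

n(C5H12) = 914.0 / 72.15 = 12.67 mol
n(O2) = 2160 / 32.00 = 67.50 mol
n/ν for C5H12 = 12.67/1 = 12.67
n/ν for O2 = 67.50/8 = 8.438
Smallest n/ν is O2 → limiting reagent.
theoretical n(H2O) = (6/8) × 67.50 = 50.63 mol → 912.4 g
% yield = 620 / 912.4 × 100 = 67.95 %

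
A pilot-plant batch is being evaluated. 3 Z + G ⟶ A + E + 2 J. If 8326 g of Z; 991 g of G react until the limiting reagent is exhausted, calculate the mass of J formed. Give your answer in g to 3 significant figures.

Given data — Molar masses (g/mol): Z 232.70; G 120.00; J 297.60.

4920 g

n(Z) = 8326 / 232.70 = 35.78 mol
n(G) = 991.0 / 120.00 = 8.258 mol
n/ν → Z: 11.93, G: 8.258; G is limiting.
n(J) = (2/1) × 8.258 = 16.52 mol
mass = 16.52 × 297.60 = 4916 g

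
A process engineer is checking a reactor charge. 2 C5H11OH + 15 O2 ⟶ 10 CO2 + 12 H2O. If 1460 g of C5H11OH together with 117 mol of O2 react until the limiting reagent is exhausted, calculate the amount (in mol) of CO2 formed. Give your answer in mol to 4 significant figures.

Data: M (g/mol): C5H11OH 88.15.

78.00 mol

n(C5H11OH) = 1460 / 88.15 = 16.56 mol
n(O2) = 117.0 mol
n/ν → C5H11OH: 8.280, O2: 7.800; O2 is limiting.
n(CO2) = (10/15) × 117.0 = 78.00 mol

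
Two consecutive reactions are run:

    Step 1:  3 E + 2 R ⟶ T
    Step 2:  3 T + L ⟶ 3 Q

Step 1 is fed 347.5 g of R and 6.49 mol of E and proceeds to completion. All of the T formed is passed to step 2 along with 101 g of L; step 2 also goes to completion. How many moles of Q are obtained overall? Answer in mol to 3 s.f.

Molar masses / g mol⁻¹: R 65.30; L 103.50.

2.16 mol

Step 1:
n(R) = 347.5 / 65.30 = 5.322 mol
n(E) = 6.490 mol
n/ν for R = 5.322/2 = 2.661
n/ν for E = 6.490/3 = 2.163
Smallest n/ν is E → limiting reagent.
n(T) produced = (1/3) × 6.490 = 2.163 mol
Step 2:
n(T) available = 2.163 mol
n(L) = 101.0 / 103.50 = 0.9758 mol
n/ν for T = 2.163/3 = 0.7210
n/ν for L = 0.9758/1 = 0.9758
Smallest n/ν is T → limiting reagent.
n(Q) = (3/3) × 2.163 = 2.163 mol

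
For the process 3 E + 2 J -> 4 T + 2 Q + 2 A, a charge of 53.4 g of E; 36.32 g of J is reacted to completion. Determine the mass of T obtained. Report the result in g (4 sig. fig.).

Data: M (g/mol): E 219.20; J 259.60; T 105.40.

n(E) = 53.40 / 219.20 = 0.2436 mol
n(J) = 36.32 / 259.60 = 0.1399 mol
n/ν for E = 0.2436/3 = 0.08120
n/ν for J = 0.1399/2 = 0.06995
Smallest n/ν is J → limiting reagent.
n(T) = (4/2) × 0.1399 = 0.2798 mol
mass = 0.2798 × 105.40 = 29.49 g

29.49 g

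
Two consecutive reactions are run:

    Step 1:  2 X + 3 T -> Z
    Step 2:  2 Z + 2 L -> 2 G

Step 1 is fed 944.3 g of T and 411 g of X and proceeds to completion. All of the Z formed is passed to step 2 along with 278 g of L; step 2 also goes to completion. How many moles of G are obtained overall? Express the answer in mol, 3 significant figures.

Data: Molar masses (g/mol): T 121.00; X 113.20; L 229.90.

Step 1:
n(T) = 944.3 / 121.00 = 7.804 mol
n(X) = 411.0 / 113.20 = 3.631 mol
n/ν for T = 7.804/3 = 2.601
n/ν for X = 3.631/2 = 1.816
Smallest n/ν is X → limiting reagent.
n(Z) produced = (1/2) × 3.631 = 1.816 mol
Step 2:
n(Z) available = 1.816 mol
n(L) = 278.0 / 229.90 = 1.209 mol
n/ν for Z = 1.816/2 = 0.9080
n/ν for L = 1.209/2 = 0.6045
Smallest n/ν is L → limiting reagent.
n(G) = (2/2) × 1.209 = 1.209 mol

1.21 mol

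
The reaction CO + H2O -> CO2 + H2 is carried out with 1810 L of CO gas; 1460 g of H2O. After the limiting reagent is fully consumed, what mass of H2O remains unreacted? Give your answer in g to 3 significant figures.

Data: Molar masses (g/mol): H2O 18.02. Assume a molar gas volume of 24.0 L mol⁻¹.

n(CO) = 1810 / 24.0 = 75.42 mol
n(H2O) = 1460 / 18.02 = 81.02 mol
n/ν for CO = 75.42/1 = 75.42
n/ν for H2O = 81.02/1 = 81.02
Smallest n/ν is CO → limiting reagent.
H2O consumed = (1/1) × 75.42 = 75.42 mol
H2O remaining = 81.02 − 75.42 = 5.600 mol
mass = 5.600 × 18.02 = 100.9 g

101 g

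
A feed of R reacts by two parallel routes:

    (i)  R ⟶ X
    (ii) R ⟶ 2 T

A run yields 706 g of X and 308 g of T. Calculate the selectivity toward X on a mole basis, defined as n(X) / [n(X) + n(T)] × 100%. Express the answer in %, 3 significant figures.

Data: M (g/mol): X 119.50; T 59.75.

53.4 %

n(X) = 706 / 119.50 = 5.908 mol
n(T) = 308 / 59.75 = 5.155 mol
selectivity = 5.908/(5.908+5.155) × 100 = 53.40 %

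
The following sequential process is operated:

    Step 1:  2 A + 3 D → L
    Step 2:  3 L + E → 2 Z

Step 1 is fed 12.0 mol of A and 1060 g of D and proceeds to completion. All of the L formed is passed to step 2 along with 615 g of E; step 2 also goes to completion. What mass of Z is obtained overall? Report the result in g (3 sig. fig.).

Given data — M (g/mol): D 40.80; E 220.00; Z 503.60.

2010 g

Step 1:
n(A) = 12.00 mol
n(D) = 1060 / 40.80 = 25.98 mol
n/ν → A: 6.000, D: 8.660; A is limiting.
n(L) produced = (1/2) × 12.00 = 6.000 mol
Step 2:
n(L) available = 6.000 mol
n(E) = 615.0 / 220.00 = 2.795 mol
n/ν → L: 2.000, E: 2.795; L is limiting.
n(Z) = (2/3) × 6.000 = 4.000 mol
mass = 4.000 × 503.60 = 2014 g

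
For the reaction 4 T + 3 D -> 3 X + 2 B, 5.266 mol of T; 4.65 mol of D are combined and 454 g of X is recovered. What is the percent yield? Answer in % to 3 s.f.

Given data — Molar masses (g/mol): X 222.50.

n(T) = 5.266 mol
n(D) = 4.650 mol
n/ν for T = 5.266/4 = 1.317
n/ν for D = 4.650/3 = 1.550
Smallest n/ν is T → limiting reagent.
theoretical n(X) = (3/4) × 5.266 = 3.950 mol → 878.9 g
% yield = 454 / 878.9 × 100 = 51.66 %

51.7 %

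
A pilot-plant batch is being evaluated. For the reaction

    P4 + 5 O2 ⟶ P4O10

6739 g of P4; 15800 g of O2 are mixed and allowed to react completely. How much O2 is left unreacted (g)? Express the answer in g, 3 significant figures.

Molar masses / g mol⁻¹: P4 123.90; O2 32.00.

n(P4) = 6739 / 123.90 = 54.39 mol
n(O2) = 15800 / 32.00 = 493.8 mol
n/ν → P4: 54.39, O2: 98.76; P4 is limiting.
O2 consumed = (5/1) × 54.39 = 272.0 mol
O2 remaining = 493.8 − 272.0 = 221.8 mol
mass = 221.8 × 32.00 = 7098 g

7100 g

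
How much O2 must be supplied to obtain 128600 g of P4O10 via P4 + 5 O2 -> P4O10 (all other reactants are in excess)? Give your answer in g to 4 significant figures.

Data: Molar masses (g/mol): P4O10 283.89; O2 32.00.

72480 g

n(P4O10) = 128600 / 283.89 = 453.0 mol
n(O2) = (5/1) × 453.0 = 2265 mol
mass = 2265 × 32.00 = 72480 g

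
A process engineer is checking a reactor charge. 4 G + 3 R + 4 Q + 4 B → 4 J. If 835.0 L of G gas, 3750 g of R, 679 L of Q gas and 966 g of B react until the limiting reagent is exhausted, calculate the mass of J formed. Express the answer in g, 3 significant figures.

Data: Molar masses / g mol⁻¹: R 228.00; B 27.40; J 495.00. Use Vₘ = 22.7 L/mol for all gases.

10900 g

n(G) = 835.0 / 22.7 = 36.78 mol
n(R) = 3750 / 228.00 = 16.45 mol
n(Q) = 679.0 / 22.7 = 29.91 mol
n(B) = 966.0 / 27.40 = 35.26 mol
n/ν for G = 36.78/4 = 9.195
n/ν for R = 16.45/3 = 5.483
n/ν for Q = 29.91/4 = 7.478
n/ν for B = 35.26/4 = 8.815
Smallest n/ν is R → limiting reagent.
n(J) = (4/3) × 16.45 = 21.93 mol
mass = 21.93 × 495.00 = 10860 g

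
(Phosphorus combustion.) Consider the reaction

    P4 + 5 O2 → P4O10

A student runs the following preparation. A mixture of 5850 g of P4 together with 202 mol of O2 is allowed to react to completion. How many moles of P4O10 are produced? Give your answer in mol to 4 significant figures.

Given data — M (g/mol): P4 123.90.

n(P4) = 5850 / 123.90 = 47.22 mol
n(O2) = 202.0 mol
n/ν → P4: 47.22, O2: 40.40; O2 is limiting.
n(P4O10) = (1/5) × 202.0 = 40.40 mol

40.40 mol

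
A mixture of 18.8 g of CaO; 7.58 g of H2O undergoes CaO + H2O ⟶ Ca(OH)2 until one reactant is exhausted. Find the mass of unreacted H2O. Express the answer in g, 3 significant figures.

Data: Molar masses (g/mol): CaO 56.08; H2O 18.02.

1.54 g

n(CaO) = 18.80 / 56.08 = 0.3352 mol
n(H2O) = 7.580 / 18.02 = 0.4206 mol
n/ν for CaO = 0.3352/1 = 0.3352
n/ν for H2O = 0.4206/1 = 0.4206
Smallest n/ν is CaO → limiting reagent.
H2O consumed = (1/1) × 0.3352 = 0.3352 mol
H2O remaining = 0.4206 − 0.3352 = 0.08540 mol
mass = 0.08540 × 18.02 = 1.539 g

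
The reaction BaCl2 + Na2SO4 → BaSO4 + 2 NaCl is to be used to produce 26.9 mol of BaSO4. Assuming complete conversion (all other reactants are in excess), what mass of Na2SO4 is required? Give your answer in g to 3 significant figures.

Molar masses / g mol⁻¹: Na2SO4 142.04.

3820 g

n(BaSO4) = 26.90 mol
n(Na2SO4) = (1/1) × 26.90 = 26.90 mol
mass = 26.90 × 142.04 = 3821 g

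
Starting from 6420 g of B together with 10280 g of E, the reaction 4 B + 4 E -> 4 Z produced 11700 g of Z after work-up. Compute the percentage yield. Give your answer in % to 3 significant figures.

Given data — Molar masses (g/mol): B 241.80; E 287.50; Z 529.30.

83.3 %

n(B) = 6420 / 241.80 = 26.55 mol
n(E) = 10280 / 287.50 = 35.76 mol
n/ν for B = 26.55/4 = 6.638
n/ν for E = 35.76/4 = 8.940
Smallest n/ν is B → limiting reagent.
theoretical n(Z) = (4/4) × 26.55 = 26.55 mol → 14050 g
% yield = 11700 / 14050 × 100 = 83.27 %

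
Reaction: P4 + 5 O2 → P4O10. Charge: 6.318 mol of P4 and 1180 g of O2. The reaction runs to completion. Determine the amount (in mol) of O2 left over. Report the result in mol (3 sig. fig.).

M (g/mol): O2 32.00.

n(P4) = 6.318 mol
n(O2) = 1180 / 32.00 = 36.88 mol
n/ν → P4: 6.318, O2: 7.376; P4 is limiting.
O2 consumed = (5/1) × 6.318 = 31.59 mol
O2 remaining = 36.88 − 31.59 = 5.290 mol

5.29 mol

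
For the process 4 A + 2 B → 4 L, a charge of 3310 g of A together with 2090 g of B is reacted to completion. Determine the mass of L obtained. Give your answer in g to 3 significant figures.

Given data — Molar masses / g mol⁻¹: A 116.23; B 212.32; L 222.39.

n(A) = 3310 / 116.23 = 28.48 mol
n(B) = 2090 / 212.32 = 9.844 mol
n/ν for A = 28.48/4 = 7.120
n/ν for B = 9.844/2 = 4.922
Smallest n/ν is B → limiting reagent.
n(L) = (4/2) × 9.844 = 19.69 mol
mass = 19.69 × 222.39 = 4379 g

4380 g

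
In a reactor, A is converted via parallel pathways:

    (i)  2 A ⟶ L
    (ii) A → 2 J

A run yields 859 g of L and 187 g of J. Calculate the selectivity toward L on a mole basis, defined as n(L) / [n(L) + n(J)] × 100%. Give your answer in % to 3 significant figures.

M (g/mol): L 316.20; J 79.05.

n(L) = 859 / 316.20 = 2.717 mol
n(J) = 187 / 79.05 = 2.366 mol
selectivity = 2.717/(2.717+2.366) × 100 = 53.45 %

53.5 %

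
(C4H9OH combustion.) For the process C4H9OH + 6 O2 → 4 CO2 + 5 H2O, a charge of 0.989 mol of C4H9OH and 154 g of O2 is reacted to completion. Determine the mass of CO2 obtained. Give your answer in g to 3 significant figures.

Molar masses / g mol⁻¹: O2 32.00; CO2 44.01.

141 g

n(C4H9OH) = 0.9890 mol
n(O2) = 154.0 / 32.00 = 4.813 mol
n/ν → C4H9OH: 0.9890, O2: 0.8022; O2 is limiting.
n(CO2) = (4/6) × 4.813 = 3.209 mol
mass = 3.209 × 44.01 = 141.2 g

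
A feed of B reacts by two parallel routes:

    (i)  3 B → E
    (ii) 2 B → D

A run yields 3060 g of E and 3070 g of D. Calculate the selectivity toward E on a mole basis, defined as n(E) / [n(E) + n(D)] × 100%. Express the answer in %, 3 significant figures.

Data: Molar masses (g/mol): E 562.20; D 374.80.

n(E) = 3060 / 562.20 = 5.443 mol
n(D) = 3070 / 374.80 = 8.191 mol
selectivity = 5.443/(5.443+8.191) × 100 = 39.92 %

39.9 %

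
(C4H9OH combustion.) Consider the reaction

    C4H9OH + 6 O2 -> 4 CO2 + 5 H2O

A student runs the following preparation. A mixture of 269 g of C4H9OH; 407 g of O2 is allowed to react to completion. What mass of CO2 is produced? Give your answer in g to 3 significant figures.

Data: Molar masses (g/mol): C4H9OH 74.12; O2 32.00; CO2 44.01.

n(C4H9OH) = 269.0 / 74.12 = 3.629 mol
n(O2) = 407.0 / 32.00 = 12.72 mol
n/ν → C4H9OH: 3.629, O2: 2.120; O2 is limiting.
n(CO2) = (4/6) × 12.72 = 8.480 mol
mass = 8.480 × 44.01 = 373.2 g

373 g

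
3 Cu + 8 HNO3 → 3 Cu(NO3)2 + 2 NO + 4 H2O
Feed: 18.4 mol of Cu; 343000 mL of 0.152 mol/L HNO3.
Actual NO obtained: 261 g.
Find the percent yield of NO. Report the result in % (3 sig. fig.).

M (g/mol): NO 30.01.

n(Cu) = 18.40 mol
n(HNO3) = 0.152 × 343000/1000 = 52.14 mol
n/ν → Cu: 6.133, HNO3: 6.518; Cu is limiting.
theoretical n(NO) = (2/3) × 18.40 = 12.27 mol → 368.2 g
% yield = 261 / 368.2 × 100 = 70.89 %

70.9 %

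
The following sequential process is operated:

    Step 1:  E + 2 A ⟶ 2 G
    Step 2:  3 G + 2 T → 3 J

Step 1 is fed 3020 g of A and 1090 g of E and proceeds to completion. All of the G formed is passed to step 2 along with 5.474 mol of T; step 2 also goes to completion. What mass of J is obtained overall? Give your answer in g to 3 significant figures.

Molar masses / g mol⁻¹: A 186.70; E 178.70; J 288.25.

2370 g

Step 1:
n(A) = 3020 / 186.70 = 16.18 mol
n(E) = 1090 / 178.70 = 6.100 mol
n/ν for A = 16.18/2 = 8.090
n/ν for E = 6.100/1 = 6.100
Smallest n/ν is E → limiting reagent.
n(G) produced = (2/1) × 6.100 = 12.20 mol
Step 2:
n(G) available = 12.20 mol
n(T) = 5.474 mol
n/ν for G = 12.20/3 = 4.067
n/ν for T = 5.474/2 = 2.737
Smallest n/ν is T → limiting reagent.
n(J) = (3/2) × 5.474 = 8.211 mol
mass = 8.211 × 288.25 = 2367 g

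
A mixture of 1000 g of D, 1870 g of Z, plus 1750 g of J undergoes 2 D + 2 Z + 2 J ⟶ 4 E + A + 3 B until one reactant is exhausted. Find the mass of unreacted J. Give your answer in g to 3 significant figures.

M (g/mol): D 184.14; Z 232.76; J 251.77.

n(D) = 1000 / 184.14 = 5.431 mol
n(Z) = 1870 / 232.76 = 8.034 mol
n(J) = 1750 / 251.77 = 6.951 mol
n/ν for D = 5.431/2 = 2.716
n/ν for Z = 8.034/2 = 4.017
n/ν for J = 6.951/2 = 3.476
Smallest n/ν is D → limiting reagent.
J consumed = (2/2) × 5.431 = 5.431 mol
J remaining = 6.951 − 5.431 = 1.520 mol
mass = 1.520 × 251.77 = 382.7 g

383 g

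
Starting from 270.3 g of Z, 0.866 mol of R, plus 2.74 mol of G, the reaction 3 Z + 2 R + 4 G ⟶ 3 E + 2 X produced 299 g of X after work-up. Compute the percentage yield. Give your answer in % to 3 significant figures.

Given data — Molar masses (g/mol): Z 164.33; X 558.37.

61.8 %

n(Z) = 270.3 / 164.33 = 1.645 mol
n(R) = 0.8660 mol
n(G) = 2.740 mol
n/ν for Z = 1.645/3 = 0.5483
n/ν for R = 0.8660/2 = 0.4330
n/ν for G = 2.740/4 = 0.6850
Smallest n/ν is R → limiting reagent.
theoretical n(X) = (2/2) × 0.8660 = 0.8660 mol → 483.5 g
% yield = 299 / 483.5 × 100 = 61.84 %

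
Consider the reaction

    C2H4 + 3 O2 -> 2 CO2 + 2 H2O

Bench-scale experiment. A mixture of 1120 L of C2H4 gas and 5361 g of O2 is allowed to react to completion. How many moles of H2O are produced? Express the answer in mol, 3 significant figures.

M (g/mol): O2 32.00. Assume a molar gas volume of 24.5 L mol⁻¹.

91.4 mol

n(C2H4) = 1120 / 24.5 = 45.71 mol
n(O2) = 5361 / 32.00 = 167.5 mol
n/ν for C2H4 = 45.71/1 = 45.71
n/ν for O2 = 167.5/3 = 55.83
Smallest n/ν is C2H4 → limiting reagent.
n(H2O) = (2/1) × 45.71 = 91.42 mol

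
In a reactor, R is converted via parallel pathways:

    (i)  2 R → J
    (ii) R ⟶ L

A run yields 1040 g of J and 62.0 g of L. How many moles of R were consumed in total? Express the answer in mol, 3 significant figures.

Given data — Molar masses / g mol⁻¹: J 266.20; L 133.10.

n(J) = 1040 / 266.20 = 3.907 mol
n(L) = 62.0 / 133.10 = 0.4658 mol
n(R) via (i) = (2/1)×3.907 = 7.814 mol
n(R) via (ii) = (1/1)×0.4658 = 0.4658 mol
total n(R) = 7.814 + 0.4658 = 8.280 mol

8.28 mol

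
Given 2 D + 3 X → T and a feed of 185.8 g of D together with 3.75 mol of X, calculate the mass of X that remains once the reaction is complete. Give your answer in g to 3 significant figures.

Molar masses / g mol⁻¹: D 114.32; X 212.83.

279 g

n(D) = 185.8 / 114.32 = 1.625 mol
n(X) = 3.750 mol
n/ν → D: 0.8125, X: 1.250; D is limiting.
X consumed = (3/2) × 1.625 = 2.438 mol
X remaining = 3.750 − 2.438 = 1.312 mol
mass = 1.312 × 212.83 = 279.2 g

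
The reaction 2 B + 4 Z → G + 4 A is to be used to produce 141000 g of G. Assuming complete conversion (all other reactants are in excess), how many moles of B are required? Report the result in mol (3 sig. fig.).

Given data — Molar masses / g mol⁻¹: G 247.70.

1140 mol

n(G) = 141000 / 247.70 = 569.2 mol
n(B) = (2/1) × 569.2 = 1138 mol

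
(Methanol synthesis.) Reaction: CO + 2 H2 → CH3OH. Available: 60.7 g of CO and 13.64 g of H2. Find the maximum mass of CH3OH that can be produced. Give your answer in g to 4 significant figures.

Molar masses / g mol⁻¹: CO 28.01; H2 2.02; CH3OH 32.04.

n(CO) = 60.70 / 28.01 = 2.167 mol
n(H2) = 13.64 / 2.02 = 6.752 mol
n/ν → CO: 2.167, H2: 3.376; CO is limiting.
n(CH3OH) = (1/1) × 2.167 = 2.167 mol
mass = 2.167 × 32.04 = 69.43 g

69.43 g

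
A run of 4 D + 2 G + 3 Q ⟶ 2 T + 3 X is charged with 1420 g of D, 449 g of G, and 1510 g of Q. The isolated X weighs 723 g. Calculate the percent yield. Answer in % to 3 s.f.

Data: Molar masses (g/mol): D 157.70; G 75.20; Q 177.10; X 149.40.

n(D) = 1420 / 157.70 = 9.004 mol
n(G) = 449.0 / 75.20 = 5.971 mol
n(Q) = 1510 / 177.10 = 8.526 mol
n/ν for D = 9.004/4 = 2.251
n/ν for G = 5.971/2 = 2.986
n/ν for Q = 8.526/3 = 2.842
Smallest n/ν is D → limiting reagent.
theoretical n(X) = (3/4) × 9.004 = 6.753 mol → 1009 g
% yield = 723 / 1009 × 100 = 71.66 %

71.7 %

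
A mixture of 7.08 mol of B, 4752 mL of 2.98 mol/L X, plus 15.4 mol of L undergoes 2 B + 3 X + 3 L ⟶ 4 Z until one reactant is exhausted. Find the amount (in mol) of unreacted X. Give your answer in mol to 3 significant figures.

3.54 mol

n(B) = 7.080 mol
n(X) = 2.98 × 4752/1000 = 14.16 mol
n(L) = 15.40 mol
n/ν for B = 7.080/2 = 3.540
n/ν for X = 14.16/3 = 4.720
n/ν for L = 15.40/3 = 5.133
Smallest n/ν is B → limiting reagent.
X consumed = (3/2) × 7.080 = 10.62 mol
X remaining = 14.16 − 10.62 = 3.540 mol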